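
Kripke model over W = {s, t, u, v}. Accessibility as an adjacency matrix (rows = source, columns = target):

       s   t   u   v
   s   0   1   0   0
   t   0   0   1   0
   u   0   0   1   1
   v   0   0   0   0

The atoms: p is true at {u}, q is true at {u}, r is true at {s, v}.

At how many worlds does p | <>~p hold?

s: p is F, <>~p is T. ✓
t: p is F, <>~p is F. ✗
u: p is T, <>~p is T. ✓
v: p is F, <>~p is F. ✗
Satisfying worlds: {s, u}.

2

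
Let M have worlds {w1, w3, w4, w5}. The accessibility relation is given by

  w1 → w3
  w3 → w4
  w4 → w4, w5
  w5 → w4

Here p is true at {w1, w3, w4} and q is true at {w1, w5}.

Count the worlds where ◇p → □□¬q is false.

3

w1: ◇p is T, □□¬q is T. ✓
w3: ◇p is T, □□¬q is F. ✗
w4: ◇p is T, □□¬q is F. ✗
w5: ◇p is T, □□¬q is F. ✗
Satisfying worlds: {w1}.
So ◇p → □□¬q fails at the other 3 worlds.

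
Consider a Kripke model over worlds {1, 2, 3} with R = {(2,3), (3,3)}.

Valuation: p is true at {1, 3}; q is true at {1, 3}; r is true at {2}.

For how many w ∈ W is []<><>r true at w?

1: no successors, so []<><>r holds vacuously. ✓
2: successors {3}; <><>r there: 3:F. ✗
3: successors {3}; <><>r there: 3:F. ✗
Satisfying worlds: {1}.

1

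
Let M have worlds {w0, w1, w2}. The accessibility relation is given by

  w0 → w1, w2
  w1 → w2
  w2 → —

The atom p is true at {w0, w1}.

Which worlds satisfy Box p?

w0: successors {w1, w2}; p there: w1:T, w2:F. ✗
w1: successors {w2}; p there: w2:F. ✗
w2: no successors, so Box p holds vacuously. ✓

{w2}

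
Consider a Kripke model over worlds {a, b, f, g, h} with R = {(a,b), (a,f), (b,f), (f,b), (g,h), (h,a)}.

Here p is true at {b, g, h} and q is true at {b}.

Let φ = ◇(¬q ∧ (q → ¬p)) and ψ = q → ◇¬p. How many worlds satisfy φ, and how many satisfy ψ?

4 and 5

For ◇(¬q ∧ (q → ¬p)):
a: successors {b, f}; ¬q ∧ (q → ¬p) there: b:F, f:T. ✓
b: successors {f}; ¬q ∧ (q → ¬p) there: f:T. ✓
f: successors {b}; ¬q ∧ (q → ¬p) there: b:F. ✗
g: successors {h}; ¬q ∧ (q → ¬p) there: h:T. ✓
h: successors {a}; ¬q ∧ (q → ¬p) there: a:T. ✓
— 4 worlds.
For q → ◇¬p:
a: q is F, ◇¬p is T. ✓
b: q is T, ◇¬p is T. ✓
f: q is F, ◇¬p is F. ✓
g: q is F, ◇¬p is F. ✓
h: q is F, ◇¬p is T. ✓
— 5 worlds.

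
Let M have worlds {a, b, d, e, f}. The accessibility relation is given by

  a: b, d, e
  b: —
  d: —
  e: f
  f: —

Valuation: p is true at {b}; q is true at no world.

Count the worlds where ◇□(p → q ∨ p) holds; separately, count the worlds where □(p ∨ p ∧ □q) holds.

For ◇□(p → q ∨ p):
a: successors {b, d, e}; □(p → q ∨ p) there: b:T, d:T, e:T. ✓
b: no successors, so ◇□(p → q ∨ p) fails. ✗
d: no successors, so ◇□(p → q ∨ p) fails. ✗
e: successors {f}; □(p → q ∨ p) there: f:T. ✓
f: no successors, so ◇□(p → q ∨ p) fails. ✗
— 2 worlds.
For □(p ∨ p ∧ □q):
a: successors {b, d, e}; p ∨ p ∧ □q there: b:T, d:F, e:F. ✗
b: no successors, so □(p ∨ p ∧ □q) holds vacuously. ✓
d: no successors, so □(p ∨ p ∧ □q) holds vacuously. ✓
e: successors {f}; p ∨ p ∧ □q there: f:F. ✗
f: no successors, so □(p ∨ p ∧ □q) holds vacuously. ✓
— 3 worlds.

2 and 3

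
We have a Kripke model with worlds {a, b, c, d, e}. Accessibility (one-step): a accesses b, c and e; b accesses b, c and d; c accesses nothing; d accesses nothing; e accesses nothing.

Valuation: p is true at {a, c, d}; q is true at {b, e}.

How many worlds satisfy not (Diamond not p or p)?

1

a: Diamond not p or p is T. ✗
b: Diamond not p or p is T. ✗
c: Diamond not p or p is T. ✗
d: Diamond not p or p is T. ✗
e: Diamond not p or p is F. ✓
Satisfying worlds: {e}.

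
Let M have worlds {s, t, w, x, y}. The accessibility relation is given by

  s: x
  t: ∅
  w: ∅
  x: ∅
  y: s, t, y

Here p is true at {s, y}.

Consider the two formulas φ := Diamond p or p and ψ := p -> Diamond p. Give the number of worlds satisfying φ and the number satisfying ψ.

For Diamond p or p:
s: Diamond p is F, p is T. ✓
t: Diamond p is F, p is F. ✗
w: Diamond p is F, p is F. ✗
x: Diamond p is F, p is F. ✗
y: Diamond p is T, p is T. ✓
— 2 worlds.
For p -> Diamond p:
s: p is T, Diamond p is F. ✗
t: p is F, Diamond p is F. ✓
w: p is F, Diamond p is F. ✓
x: p is F, Diamond p is F. ✓
y: p is T, Diamond p is T. ✓
— 4 worlds.

2 and 4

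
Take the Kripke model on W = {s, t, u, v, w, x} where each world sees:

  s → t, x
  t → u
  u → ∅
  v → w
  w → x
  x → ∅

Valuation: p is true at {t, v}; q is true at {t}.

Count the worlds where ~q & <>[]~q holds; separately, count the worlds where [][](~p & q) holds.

For ~q & <>[]~q:
s: ~q is T, <>[]~q is T. ✓
t: ~q is F, <>[]~q is T. ✗
u: ~q is T, <>[]~q is F. ✗
v: ~q is T, <>[]~q is T. ✓
w: ~q is T, <>[]~q is T. ✓
x: ~q is T, <>[]~q is F. ✗
— 3 worlds.
For [][](~p & q):
s: successors {t, x}; [](~p & q) there: t:F, x:T. ✗
t: successors {u}; [](~p & q) there: u:T. ✓
u: no successors, so [][](~p & q) holds vacuously. ✓
v: successors {w}; [](~p & q) there: w:F. ✗
w: successors {x}; [](~p & q) there: x:T. ✓
x: no successors, so [][](~p & q) holds vacuously. ✓
— 4 worlds.

3 and 4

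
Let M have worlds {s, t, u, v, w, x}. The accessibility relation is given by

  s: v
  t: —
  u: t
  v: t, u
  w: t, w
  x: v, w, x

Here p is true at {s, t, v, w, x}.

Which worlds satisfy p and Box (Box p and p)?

s: p is T, Box (Box p and p) is F. ✗
t: p is T, Box (Box p and p) is T. ✓
u: p is F, Box (Box p and p) is T. ✗
v: p is T, Box (Box p and p) is F. ✗
w: p is T, Box (Box p and p) is T. ✓
x: p is T, Box (Box p and p) is F. ✗

{t, w}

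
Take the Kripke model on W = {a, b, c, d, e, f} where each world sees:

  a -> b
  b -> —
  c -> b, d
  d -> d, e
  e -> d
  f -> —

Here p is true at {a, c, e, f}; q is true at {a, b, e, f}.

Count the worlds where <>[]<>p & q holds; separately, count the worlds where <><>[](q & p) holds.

1 and 0

For <>[]<>p & q:
a: <>[]<>p is T, q is T. ✓
b: <>[]<>p is F, q is T. ✗
c: <>[]<>p is T, q is F. ✗
d: <>[]<>p is T, q is F. ✗
e: <>[]<>p is F, q is T. ✗
f: <>[]<>p is F, q is T. ✗
— 1 world.
For <><>[](q & p):
a: successors {b}; <>[](q & p) there: b:F. ✗
b: no successors, so <><>[](q & p) fails. ✗
c: successors {b, d}; <>[](q & p) there: b:F, d:F. ✗
d: successors {d, e}; <>[](q & p) there: d:F, e:F. ✗
e: successors {d}; <>[](q & p) there: d:F. ✗
f: no successors, so <><>[](q & p) fails. ✗
— 0 worlds.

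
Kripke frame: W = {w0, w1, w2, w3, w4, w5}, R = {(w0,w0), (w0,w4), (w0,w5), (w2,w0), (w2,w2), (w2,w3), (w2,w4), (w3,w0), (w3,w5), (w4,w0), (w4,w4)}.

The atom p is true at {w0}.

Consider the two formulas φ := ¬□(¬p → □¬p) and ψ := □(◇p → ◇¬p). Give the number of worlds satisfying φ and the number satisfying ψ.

For ¬□(¬p → □¬p):
w0: □(¬p → □¬p) is F. ✓
w1: □(¬p → □¬p) is T. ✗
w2: □(¬p → □¬p) is F. ✓
w3: □(¬p → □¬p) is T. ✗
w4: □(¬p → □¬p) is F. ✓
w5: □(¬p → □¬p) is T. ✗
— 3 worlds.
For □(◇p → ◇¬p):
w0: successors {w0, w4, w5}; ◇p → ◇¬p there: w0:T, w4:T, w5:T. ✓
w1: no successors, so □(◇p → ◇¬p) holds vacuously. ✓
w2: successors {w0, w2, w3, w4}; ◇p → ◇¬p there: w0:T, w2:T, w3:T, w4:T. ✓
w3: successors {w0, w5}; ◇p → ◇¬p there: w0:T, w5:T. ✓
w4: successors {w0, w4}; ◇p → ◇¬p there: w0:T, w4:T. ✓
w5: no successors, so □(◇p → ◇¬p) holds vacuously. ✓
— 6 worlds.

3 and 6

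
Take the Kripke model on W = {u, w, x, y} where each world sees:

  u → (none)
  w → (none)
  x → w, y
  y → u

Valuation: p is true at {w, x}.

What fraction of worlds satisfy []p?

u: no successors, so []p holds vacuously. ✓
w: no successors, so []p holds vacuously. ✓
x: successors {w, y}; p there: w:T, y:F. ✗
y: successors {u}; p there: u:F. ✗
That's 2 of 4 worlds, so 2/4 = 1/2.

1/2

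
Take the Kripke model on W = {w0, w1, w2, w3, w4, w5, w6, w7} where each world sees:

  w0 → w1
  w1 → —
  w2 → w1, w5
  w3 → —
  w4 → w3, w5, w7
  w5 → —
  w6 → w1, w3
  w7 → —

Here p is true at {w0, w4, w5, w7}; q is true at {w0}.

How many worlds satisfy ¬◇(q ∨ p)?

w0: ◇(q ∨ p) is F. ✓
w1: ◇(q ∨ p) is F. ✓
w2: ◇(q ∨ p) is T. ✗
w3: ◇(q ∨ p) is F. ✓
w4: ◇(q ∨ p) is T. ✗
w5: ◇(q ∨ p) is F. ✓
w6: ◇(q ∨ p) is F. ✓
w7: ◇(q ∨ p) is F. ✓
Satisfying worlds: {w0, w1, w3, w5, w6, w7}.

6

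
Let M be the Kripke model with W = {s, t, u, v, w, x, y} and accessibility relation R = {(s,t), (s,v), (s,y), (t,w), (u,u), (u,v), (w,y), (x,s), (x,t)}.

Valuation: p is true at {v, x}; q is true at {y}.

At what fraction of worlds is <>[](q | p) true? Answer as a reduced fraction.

4/7

s: successors {t, v, y}; [](q | p) there: t:F, v:T, y:T. ✓
t: successors {w}; [](q | p) there: w:T. ✓
u: successors {u, v}; [](q | p) there: u:F, v:T. ✓
v: no successors, so <>[](q | p) fails. ✗
w: successors {y}; [](q | p) there: y:T. ✓
x: successors {s, t}; [](q | p) there: s:F, t:F. ✗
y: no successors, so <>[](q | p) fails. ✗
That's 4 of 7 worlds, so 4/7.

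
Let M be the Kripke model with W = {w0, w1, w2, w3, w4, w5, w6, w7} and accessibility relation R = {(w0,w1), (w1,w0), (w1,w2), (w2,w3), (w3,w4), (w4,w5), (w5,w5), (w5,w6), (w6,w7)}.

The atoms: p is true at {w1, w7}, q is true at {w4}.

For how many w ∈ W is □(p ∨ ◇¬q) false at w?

w0: successors {w1}; p ∨ ◇¬q there: w1:T. ✓
w1: successors {w0, w2}; p ∨ ◇¬q there: w0:T, w2:T. ✓
w2: successors {w3}; p ∨ ◇¬q there: w3:F. ✗
w3: successors {w4}; p ∨ ◇¬q there: w4:T. ✓
w4: successors {w5}; p ∨ ◇¬q there: w5:T. ✓
w5: successors {w5, w6}; p ∨ ◇¬q there: w5:T, w6:T. ✓
w6: successors {w7}; p ∨ ◇¬q there: w7:T. ✓
w7: no successors, so □(p ∨ ◇¬q) holds vacuously. ✓
Satisfying worlds: {w0, w1, w3, w4, w5, w6, w7}.
So □(p ∨ ◇¬q) fails at the other 1 world.

1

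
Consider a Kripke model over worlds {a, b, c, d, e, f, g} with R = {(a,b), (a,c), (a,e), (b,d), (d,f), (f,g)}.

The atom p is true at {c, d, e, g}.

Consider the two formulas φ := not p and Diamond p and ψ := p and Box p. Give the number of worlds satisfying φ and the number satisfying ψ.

For not p and Diamond p:
a: not p is T, Diamond p is T. ✓
b: not p is T, Diamond p is T. ✓
c: not p is F, Diamond p is F. ✗
d: not p is F, Diamond p is F. ✗
e: not p is F, Diamond p is F. ✗
f: not p is T, Diamond p is T. ✓
g: not p is F, Diamond p is F. ✗
— 3 worlds.
For p and Box p:
a: p is F, Box p is F. ✗
b: p is F, Box p is T. ✗
c: p is T, Box p is T. ✓
d: p is T, Box p is F. ✗
e: p is T, Box p is T. ✓
f: p is F, Box p is T. ✗
g: p is T, Box p is T. ✓
— 3 worlds.

3 and 3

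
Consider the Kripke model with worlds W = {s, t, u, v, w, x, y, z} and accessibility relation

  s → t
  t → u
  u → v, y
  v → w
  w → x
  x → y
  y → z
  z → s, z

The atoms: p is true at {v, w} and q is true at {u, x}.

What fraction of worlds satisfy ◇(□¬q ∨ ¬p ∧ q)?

3/4

s: successors {t}; □¬q ∨ ¬p ∧ q there: t:F. ✗
t: successors {u}; □¬q ∨ ¬p ∧ q there: u:T. ✓
u: successors {v, y}; □¬q ∨ ¬p ∧ q there: v:T, y:T. ✓
v: successors {w}; □¬q ∨ ¬p ∧ q there: w:F. ✗
w: successors {x}; □¬q ∨ ¬p ∧ q there: x:T. ✓
x: successors {y}; □¬q ∨ ¬p ∧ q there: y:T. ✓
y: successors {z}; □¬q ∨ ¬p ∧ q there: z:T. ✓
z: successors {s, z}; □¬q ∨ ¬p ∧ q there: s:T, z:T. ✓
That's 6 of 8 worlds, so 6/8 = 3/4.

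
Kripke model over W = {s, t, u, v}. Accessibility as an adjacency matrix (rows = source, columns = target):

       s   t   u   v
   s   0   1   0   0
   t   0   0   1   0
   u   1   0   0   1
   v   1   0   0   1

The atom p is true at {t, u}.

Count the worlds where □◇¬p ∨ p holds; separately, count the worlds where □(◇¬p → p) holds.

2 and 2

For □◇¬p ∨ p:
s: □◇¬p is F, p is F. ✗
t: □◇¬p is T, p is T. ✓
u: □◇¬p is F, p is T. ✓
v: □◇¬p is F, p is F. ✗
— 2 worlds.
For □(◇¬p → p):
s: successors {t}; ◇¬p → p there: t:T. ✓
t: successors {u}; ◇¬p → p there: u:T. ✓
u: successors {s, v}; ◇¬p → p there: s:T, v:F. ✗
v: successors {s, v}; ◇¬p → p there: s:T, v:F. ✗
— 2 worlds.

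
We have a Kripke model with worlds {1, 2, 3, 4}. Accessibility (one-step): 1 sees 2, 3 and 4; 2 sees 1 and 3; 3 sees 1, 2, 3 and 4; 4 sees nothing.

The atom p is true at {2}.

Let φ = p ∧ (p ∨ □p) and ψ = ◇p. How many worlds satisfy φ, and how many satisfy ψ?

For p ∧ (p ∨ □p):
1: p is F, p ∨ □p is F. ✗
2: p is T, p ∨ □p is T. ✓
3: p is F, p ∨ □p is F. ✗
4: p is F, p ∨ □p is T. ✗
— 1 world.
For ◇p:
1: successors {2, 3, 4}; p there: 2:T, 3:F, 4:F. ✓
2: successors {1, 3}; p there: 1:F, 3:F. ✗
3: successors {1, 2, 3, 4}; p there: 1:F, 2:T, 3:F, 4:F. ✓
4: no successors, so ◇p fails. ✗
— 2 worlds.

1 and 2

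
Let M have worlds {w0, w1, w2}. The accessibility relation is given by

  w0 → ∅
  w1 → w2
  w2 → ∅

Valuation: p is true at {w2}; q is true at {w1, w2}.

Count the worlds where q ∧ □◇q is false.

2

w0: q is F, □◇q is T. ✗
w1: q is T, □◇q is F. ✗
w2: q is T, □◇q is T. ✓
Satisfying worlds: {w2}.
So q ∧ □◇q fails at the other 2 worlds.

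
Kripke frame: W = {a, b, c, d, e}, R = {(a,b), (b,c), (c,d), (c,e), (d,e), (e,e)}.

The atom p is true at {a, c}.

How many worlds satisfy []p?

1

a: successors {b}; p there: b:F. ✗
b: successors {c}; p there: c:T. ✓
c: successors {d, e}; p there: d:F, e:F. ✗
d: successors {e}; p there: e:F. ✗
e: successors {e}; p there: e:F. ✗
Satisfying worlds: {b}.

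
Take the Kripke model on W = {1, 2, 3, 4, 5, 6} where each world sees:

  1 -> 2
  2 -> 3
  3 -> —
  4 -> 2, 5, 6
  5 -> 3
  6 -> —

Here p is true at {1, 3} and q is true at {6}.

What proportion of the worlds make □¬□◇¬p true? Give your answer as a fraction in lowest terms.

1/2

1: successors {2}; ¬□◇¬p there: 2:T. ✓
2: successors {3}; ¬□◇¬p there: 3:F. ✗
3: no successors, so □¬□◇¬p holds vacuously. ✓
4: successors {2, 5, 6}; ¬□◇¬p there: 2:T, 5:T, 6:F. ✗
5: successors {3}; ¬□◇¬p there: 3:F. ✗
6: no successors, so □¬□◇¬p holds vacuously. ✓
That's 3 of 6 worlds, so 3/6 = 1/2.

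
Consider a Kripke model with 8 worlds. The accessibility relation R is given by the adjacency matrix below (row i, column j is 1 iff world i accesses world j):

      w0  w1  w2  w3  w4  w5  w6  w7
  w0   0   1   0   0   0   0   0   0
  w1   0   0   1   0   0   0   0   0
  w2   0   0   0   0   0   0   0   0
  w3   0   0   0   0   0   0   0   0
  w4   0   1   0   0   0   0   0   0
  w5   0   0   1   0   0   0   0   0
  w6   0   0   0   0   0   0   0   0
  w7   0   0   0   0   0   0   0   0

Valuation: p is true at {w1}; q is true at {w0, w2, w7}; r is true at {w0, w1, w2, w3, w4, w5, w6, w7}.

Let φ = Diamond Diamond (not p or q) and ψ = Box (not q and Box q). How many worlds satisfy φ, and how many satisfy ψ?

2 and 6

For Diamond Diamond (not p or q):
w0: successors {w1}; Diamond (not p or q) there: w1:T. ✓
w1: successors {w2}; Diamond (not p or q) there: w2:F. ✗
w2: no successors, so Diamond Diamond (not p or q) fails. ✗
w3: no successors, so Diamond Diamond (not p or q) fails. ✗
w4: successors {w1}; Diamond (not p or q) there: w1:T. ✓
w5: successors {w2}; Diamond (not p or q) there: w2:F. ✗
w6: no successors, so Diamond Diamond (not p or q) fails. ✗
w7: no successors, so Diamond Diamond (not p or q) fails. ✗
— 2 worlds.
For Box (not q and Box q):
w0: successors {w1}; not q and Box q there: w1:T. ✓
w1: successors {w2}; not q and Box q there: w2:F. ✗
w2: no successors, so Box (not q and Box q) holds vacuously. ✓
w3: no successors, so Box (not q and Box q) holds vacuously. ✓
w4: successors {w1}; not q and Box q there: w1:T. ✓
w5: successors {w2}; not q and Box q there: w2:F. ✗
w6: no successors, so Box (not q and Box q) holds vacuously. ✓
w7: no successors, so Box (not q and Box q) holds vacuously. ✓
— 6 worlds.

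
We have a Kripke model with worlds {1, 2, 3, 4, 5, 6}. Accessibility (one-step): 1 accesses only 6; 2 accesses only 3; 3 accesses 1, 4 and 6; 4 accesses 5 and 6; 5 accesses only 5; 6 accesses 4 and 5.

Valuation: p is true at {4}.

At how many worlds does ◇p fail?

4

1: successors {6}; p there: 6:F. ✗
2: successors {3}; p there: 3:F. ✗
3: successors {1, 4, 6}; p there: 1:F, 4:T, 6:F. ✓
4: successors {5, 6}; p there: 5:F, 6:F. ✗
5: successors {5}; p there: 5:F. ✗
6: successors {4, 5}; p there: 4:T, 5:F. ✓
Satisfying worlds: {3, 6}.
So ◇p fails at the other 4 worlds.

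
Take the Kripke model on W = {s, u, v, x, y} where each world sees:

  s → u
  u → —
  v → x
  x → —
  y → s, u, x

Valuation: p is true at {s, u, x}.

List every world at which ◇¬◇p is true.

{s, v, y}

s: successors {u}; ¬◇p there: u:T. ✓
u: no successors, so ◇¬◇p fails. ✗
v: successors {x}; ¬◇p there: x:T. ✓
x: no successors, so ◇¬◇p fails. ✗
y: successors {s, u, x}; ¬◇p there: s:F, u:T, x:T. ✓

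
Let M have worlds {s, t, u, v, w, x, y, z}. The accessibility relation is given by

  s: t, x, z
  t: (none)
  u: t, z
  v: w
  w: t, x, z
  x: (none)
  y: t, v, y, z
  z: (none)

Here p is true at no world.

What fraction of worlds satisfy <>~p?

5/8

s: successors {t, x, z}; ~p there: t:T, x:T, z:T. ✓
t: no successors, so <>~p fails. ✗
u: successors {t, z}; ~p there: t:T, z:T. ✓
v: successors {w}; ~p there: w:T. ✓
w: successors {t, x, z}; ~p there: t:T, x:T, z:T. ✓
x: no successors, so <>~p fails. ✗
y: successors {t, v, y, z}; ~p there: t:T, v:T, y:T, z:T. ✓
z: no successors, so <>~p fails. ✗
That's 5 of 8 worlds, so 5/8.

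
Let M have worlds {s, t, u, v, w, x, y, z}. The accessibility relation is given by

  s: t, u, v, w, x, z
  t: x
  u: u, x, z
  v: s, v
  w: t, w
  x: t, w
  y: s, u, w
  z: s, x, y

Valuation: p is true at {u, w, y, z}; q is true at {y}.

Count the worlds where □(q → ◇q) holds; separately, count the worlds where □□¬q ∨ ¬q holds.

7 and 8

For □(q → ◇q):
s: successors {t, u, v, w, x, z}; q → ◇q there: t:T, u:T, v:T, w:T, x:T, z:T. ✓
t: successors {x}; q → ◇q there: x:T. ✓
u: successors {u, x, z}; q → ◇q there: u:T, x:T, z:T. ✓
v: successors {s, v}; q → ◇q there: s:T, v:T. ✓
w: successors {t, w}; q → ◇q there: t:T, w:T. ✓
x: successors {t, w}; q → ◇q there: t:T, w:T. ✓
y: successors {s, u, w}; q → ◇q there: s:T, u:T, w:T. ✓
z: successors {s, x, y}; q → ◇q there: s:T, x:T, y:F. ✗
— 7 worlds.
For □□¬q ∨ ¬q:
s: □□¬q is F, ¬q is T. ✓
t: □□¬q is T, ¬q is T. ✓
u: □□¬q is F, ¬q is T. ✓
v: □□¬q is T, ¬q is T. ✓
w: □□¬q is T, ¬q is T. ✓
x: □□¬q is T, ¬q is T. ✓
y: □□¬q is T, ¬q is F. ✓
z: □□¬q is T, ¬q is T. ✓
— 8 worlds.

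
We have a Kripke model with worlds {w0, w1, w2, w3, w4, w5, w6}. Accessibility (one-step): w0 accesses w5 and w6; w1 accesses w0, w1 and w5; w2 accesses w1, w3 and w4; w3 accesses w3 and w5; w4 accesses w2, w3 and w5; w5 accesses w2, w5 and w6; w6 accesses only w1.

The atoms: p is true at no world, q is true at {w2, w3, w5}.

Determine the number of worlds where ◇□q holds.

3

w0: successors {w5, w6}; □q there: w5:F, w6:F. ✗
w1: successors {w0, w1, w5}; □q there: w0:F, w1:F, w5:F. ✗
w2: successors {w1, w3, w4}; □q there: w1:F, w3:T, w4:T. ✓
w3: successors {w3, w5}; □q there: w3:T, w5:F. ✓
w4: successors {w2, w3, w5}; □q there: w2:F, w3:T, w5:F. ✓
w5: successors {w2, w5, w6}; □q there: w2:F, w5:F, w6:F. ✗
w6: successors {w1}; □q there: w1:F. ✗
Satisfying worlds: {w2, w3, w4}.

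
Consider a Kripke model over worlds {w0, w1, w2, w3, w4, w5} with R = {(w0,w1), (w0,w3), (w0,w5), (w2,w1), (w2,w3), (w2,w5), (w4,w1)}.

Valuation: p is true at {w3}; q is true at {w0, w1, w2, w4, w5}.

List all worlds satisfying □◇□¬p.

w0: successors {w1, w3, w5}; ◇□¬p there: w1:F, w3:F, w5:F. ✗
w1: no successors, so □◇□¬p holds vacuously. ✓
w2: successors {w1, w3, w5}; ◇□¬p there: w1:F, w3:F, w5:F. ✗
w3: no successors, so □◇□¬p holds vacuously. ✓
w4: successors {w1}; ◇□¬p there: w1:F. ✗
w5: no successors, so □◇□¬p holds vacuously. ✓

{w1, w3, w5}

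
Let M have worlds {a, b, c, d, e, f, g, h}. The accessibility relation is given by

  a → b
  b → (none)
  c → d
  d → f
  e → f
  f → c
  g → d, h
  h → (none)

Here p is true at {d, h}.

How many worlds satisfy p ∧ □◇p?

a: p is F, □◇p is F. ✗
b: p is F, □◇p is T. ✗
c: p is F, □◇p is F. ✗
d: p is T, □◇p is F. ✗
e: p is F, □◇p is F. ✗
f: p is F, □◇p is T. ✗
g: p is F, □◇p is F. ✗
h: p is T, □◇p is T. ✓
Satisfying worlds: {h}.

1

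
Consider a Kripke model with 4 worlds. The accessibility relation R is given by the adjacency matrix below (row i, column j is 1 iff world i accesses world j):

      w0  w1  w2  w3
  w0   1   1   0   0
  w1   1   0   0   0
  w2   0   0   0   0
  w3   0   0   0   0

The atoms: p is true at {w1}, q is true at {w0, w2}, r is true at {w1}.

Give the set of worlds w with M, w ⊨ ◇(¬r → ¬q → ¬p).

{w0, w1}

w0: successors {w0, w1}; ¬r → ¬q → ¬p there: w0:T, w1:T. ✓
w1: successors {w0}; ¬r → ¬q → ¬p there: w0:T. ✓
w2: no successors, so ◇(¬r → ¬q → ¬p) fails. ✗
w3: no successors, so ◇(¬r → ¬q → ¬p) fails. ✗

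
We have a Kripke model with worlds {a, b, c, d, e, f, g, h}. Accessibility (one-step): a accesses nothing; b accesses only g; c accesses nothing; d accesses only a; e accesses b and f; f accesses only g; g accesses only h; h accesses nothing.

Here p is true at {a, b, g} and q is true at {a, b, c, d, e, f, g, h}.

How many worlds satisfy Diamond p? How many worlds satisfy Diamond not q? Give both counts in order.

4 and 0

For Diamond p:
a: no successors, so Diamond p fails. ✗
b: successors {g}; p there: g:T. ✓
c: no successors, so Diamond p fails. ✗
d: successors {a}; p there: a:T. ✓
e: successors {b, f}; p there: b:T, f:F. ✓
f: successors {g}; p there: g:T. ✓
g: successors {h}; p there: h:F. ✗
h: no successors, so Diamond p fails. ✗
— 4 worlds.
For Diamond not q:
a: no successors, so Diamond not q fails. ✗
b: successors {g}; not q there: g:F. ✗
c: no successors, so Diamond not q fails. ✗
d: successors {a}; not q there: a:F. ✗
e: successors {b, f}; not q there: b:F, f:F. ✗
f: successors {g}; not q there: g:F. ✗
g: successors {h}; not q there: h:F. ✗
h: no successors, so Diamond not q fails. ✗
— 0 worlds.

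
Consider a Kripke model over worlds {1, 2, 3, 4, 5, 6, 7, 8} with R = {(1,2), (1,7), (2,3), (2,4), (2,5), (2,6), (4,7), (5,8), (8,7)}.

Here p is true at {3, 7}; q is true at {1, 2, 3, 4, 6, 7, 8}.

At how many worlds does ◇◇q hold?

1: successors {2, 7}; ◇q there: 2:T, 7:F. ✓
2: successors {3, 4, 5, 6}; ◇q there: 3:F, 4:T, 5:T, 6:F. ✓
3: no successors, so ◇◇q fails. ✗
4: successors {7}; ◇q there: 7:F. ✗
5: successors {8}; ◇q there: 8:T. ✓
6: no successors, so ◇◇q fails. ✗
7: no successors, so ◇◇q fails. ✗
8: successors {7}; ◇q there: 7:F. ✗
Satisfying worlds: {1, 2, 5}.

3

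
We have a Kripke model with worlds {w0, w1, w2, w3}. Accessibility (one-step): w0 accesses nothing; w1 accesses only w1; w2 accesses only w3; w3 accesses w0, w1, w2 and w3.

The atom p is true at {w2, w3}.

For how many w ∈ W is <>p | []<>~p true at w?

w0: <>p is F, []<>~p is T. ✓
w1: <>p is F, []<>~p is T. ✓
w2: <>p is T, []<>~p is T. ✓
w3: <>p is T, []<>~p is F. ✓
Satisfying worlds: {w0, w1, w2, w3}.

4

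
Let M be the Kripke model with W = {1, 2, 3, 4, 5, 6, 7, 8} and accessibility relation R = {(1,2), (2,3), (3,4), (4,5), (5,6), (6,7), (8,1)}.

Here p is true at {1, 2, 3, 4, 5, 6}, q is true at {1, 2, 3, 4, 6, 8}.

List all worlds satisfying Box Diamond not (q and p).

{3, 5, 7}

1: successors {2}; Diamond not (q and p) there: 2:F. ✗
2: successors {3}; Diamond not (q and p) there: 3:F. ✗
3: successors {4}; Diamond not (q and p) there: 4:T. ✓
4: successors {5}; Diamond not (q and p) there: 5:F. ✗
5: successors {6}; Diamond not (q and p) there: 6:T. ✓
6: successors {7}; Diamond not (q and p) there: 7:F. ✗
7: no successors, so Box Diamond not (q and p) holds vacuously. ✓
8: successors {1}; Diamond not (q and p) there: 1:F. ✗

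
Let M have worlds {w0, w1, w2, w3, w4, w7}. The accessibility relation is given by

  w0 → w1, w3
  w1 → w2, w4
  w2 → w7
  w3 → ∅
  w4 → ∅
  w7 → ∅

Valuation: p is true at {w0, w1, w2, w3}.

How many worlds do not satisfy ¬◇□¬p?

w0: ◇□¬p is T. ✗
w1: ◇□¬p is T. ✗
w2: ◇□¬p is T. ✗
w3: ◇□¬p is F. ✓
w4: ◇□¬p is F. ✓
w7: ◇□¬p is F. ✓
Satisfying worlds: {w3, w4, w7}.
So ¬◇□¬p fails at the other 3 worlds.

3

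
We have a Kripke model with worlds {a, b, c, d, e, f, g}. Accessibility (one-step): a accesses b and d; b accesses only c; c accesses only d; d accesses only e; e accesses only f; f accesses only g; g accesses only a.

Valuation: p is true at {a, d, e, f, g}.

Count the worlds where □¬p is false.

6

a: successors {b, d}; ¬p there: b:T, d:F. ✗
b: successors {c}; ¬p there: c:T. ✓
c: successors {d}; ¬p there: d:F. ✗
d: successors {e}; ¬p there: e:F. ✗
e: successors {f}; ¬p there: f:F. ✗
f: successors {g}; ¬p there: g:F. ✗
g: successors {a}; ¬p there: a:F. ✗
Satisfying worlds: {b}.
So □¬p fails at the other 6 worlds.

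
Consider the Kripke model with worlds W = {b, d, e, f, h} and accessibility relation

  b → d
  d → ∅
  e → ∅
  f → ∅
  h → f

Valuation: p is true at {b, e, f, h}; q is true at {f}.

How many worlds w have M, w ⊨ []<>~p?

b: successors {d}; <>~p there: d:F. ✗
d: no successors, so []<>~p holds vacuously. ✓
e: no successors, so []<>~p holds vacuously. ✓
f: no successors, so []<>~p holds vacuously. ✓
h: successors {f}; <>~p there: f:F. ✗
Satisfying worlds: {d, e, f}.

3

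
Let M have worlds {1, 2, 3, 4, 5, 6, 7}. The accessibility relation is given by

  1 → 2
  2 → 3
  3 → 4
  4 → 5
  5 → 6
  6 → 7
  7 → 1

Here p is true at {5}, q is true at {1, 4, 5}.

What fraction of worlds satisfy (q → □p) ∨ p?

6/7

1: q → □p is F, p is F. ✗
2: q → □p is T, p is F. ✓
3: q → □p is T, p is F. ✓
4: q → □p is T, p is F. ✓
5: q → □p is F, p is T. ✓
6: q → □p is T, p is F. ✓
7: q → □p is T, p is F. ✓
That's 6 of 7 worlds, so 6/7.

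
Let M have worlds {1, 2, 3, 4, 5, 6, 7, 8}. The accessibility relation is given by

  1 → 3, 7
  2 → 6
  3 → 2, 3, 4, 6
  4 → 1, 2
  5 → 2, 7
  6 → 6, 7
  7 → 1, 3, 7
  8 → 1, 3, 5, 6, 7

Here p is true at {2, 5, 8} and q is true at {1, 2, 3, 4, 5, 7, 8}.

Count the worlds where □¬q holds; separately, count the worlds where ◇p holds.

For □¬q:
1: successors {3, 7}; ¬q there: 3:F, 7:F. ✗
2: successors {6}; ¬q there: 6:T. ✓
3: successors {2, 3, 4, 6}; ¬q there: 2:F, 3:F, 4:F, 6:T. ✗
4: successors {1, 2}; ¬q there: 1:F, 2:F. ✗
5: successors {2, 7}; ¬q there: 2:F, 7:F. ✗
6: successors {6, 7}; ¬q there: 6:T, 7:F. ✗
7: successors {1, 3, 7}; ¬q there: 1:F, 3:F, 7:F. ✗
8: successors {1, 3, 5, 6, 7}; ¬q there: 1:F, 3:F, 5:F, 6:T, 7:F. ✗
— 1 world.
For ◇p:
1: successors {3, 7}; p there: 3:F, 7:F. ✗
2: successors {6}; p there: 6:F. ✗
3: successors {2, 3, 4, 6}; p there: 2:T, 3:F, 4:F, 6:F. ✓
4: successors {1, 2}; p there: 1:F, 2:T. ✓
5: successors {2, 7}; p there: 2:T, 7:F. ✓
6: successors {6, 7}; p there: 6:F, 7:F. ✗
7: successors {1, 3, 7}; p there: 1:F, 3:F, 7:F. ✗
8: successors {1, 3, 5, 6, 7}; p there: 1:F, 3:F, 5:T, 6:F, 7:F. ✓
— 4 worlds.

1 and 4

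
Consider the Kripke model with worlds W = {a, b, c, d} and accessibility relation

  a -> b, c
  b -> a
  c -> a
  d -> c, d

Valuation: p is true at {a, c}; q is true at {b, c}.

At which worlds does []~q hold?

a: successors {b, c}; ~q there: b:F, c:F. ✗
b: successors {a}; ~q there: a:T. ✓
c: successors {a}; ~q there: a:T. ✓
d: successors {c, d}; ~q there: c:F, d:T. ✗

{b, c}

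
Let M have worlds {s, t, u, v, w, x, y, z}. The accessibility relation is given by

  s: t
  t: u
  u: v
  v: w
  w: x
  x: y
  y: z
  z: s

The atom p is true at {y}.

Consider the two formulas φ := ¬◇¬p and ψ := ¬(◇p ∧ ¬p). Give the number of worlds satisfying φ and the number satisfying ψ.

1 and 7

For ¬◇¬p:
s: ◇¬p is T. ✗
t: ◇¬p is T. ✗
u: ◇¬p is T. ✗
v: ◇¬p is T. ✗
w: ◇¬p is T. ✗
x: ◇¬p is F. ✓
y: ◇¬p is T. ✗
z: ◇¬p is T. ✗
— 1 world.
For ¬(◇p ∧ ¬p):
s: ◇p ∧ ¬p is F. ✓
t: ◇p ∧ ¬p is F. ✓
u: ◇p ∧ ¬p is F. ✓
v: ◇p ∧ ¬p is F. ✓
w: ◇p ∧ ¬p is F. ✓
x: ◇p ∧ ¬p is T. ✗
y: ◇p ∧ ¬p is F. ✓
z: ◇p ∧ ¬p is F. ✓
— 7 worlds.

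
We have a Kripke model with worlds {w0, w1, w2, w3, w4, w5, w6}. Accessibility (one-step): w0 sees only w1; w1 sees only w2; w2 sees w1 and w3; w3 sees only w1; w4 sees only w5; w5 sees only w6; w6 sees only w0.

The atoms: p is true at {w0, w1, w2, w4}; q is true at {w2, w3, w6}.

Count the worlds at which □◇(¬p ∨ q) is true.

4

w0: successors {w1}; ◇(¬p ∨ q) there: w1:T. ✓
w1: successors {w2}; ◇(¬p ∨ q) there: w2:T. ✓
w2: successors {w1, w3}; ◇(¬p ∨ q) there: w1:T, w3:F. ✗
w3: successors {w1}; ◇(¬p ∨ q) there: w1:T. ✓
w4: successors {w5}; ◇(¬p ∨ q) there: w5:T. ✓
w5: successors {w6}; ◇(¬p ∨ q) there: w6:F. ✗
w6: successors {w0}; ◇(¬p ∨ q) there: w0:F. ✗
Satisfying worlds: {w0, w1, w3, w4}.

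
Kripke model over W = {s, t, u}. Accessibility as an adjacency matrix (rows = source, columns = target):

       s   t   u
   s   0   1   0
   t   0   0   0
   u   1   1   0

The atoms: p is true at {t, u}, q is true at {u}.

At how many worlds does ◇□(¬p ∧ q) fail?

1

s: successors {t}; □(¬p ∧ q) there: t:T. ✓
t: no successors, so ◇□(¬p ∧ q) fails. ✗
u: successors {s, t}; □(¬p ∧ q) there: s:F, t:T. ✓
Satisfying worlds: {s, u}.
So ◇□(¬p ∧ q) fails at the other 1 world.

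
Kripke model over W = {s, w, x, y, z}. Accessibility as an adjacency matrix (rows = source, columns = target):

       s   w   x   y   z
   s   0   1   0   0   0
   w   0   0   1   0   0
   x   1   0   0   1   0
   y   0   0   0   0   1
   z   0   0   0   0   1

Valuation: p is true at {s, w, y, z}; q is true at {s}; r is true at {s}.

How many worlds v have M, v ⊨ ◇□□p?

s: successors {w}; □□p there: w:T. ✓
w: successors {x}; □□p there: x:T. ✓
x: successors {s, y}; □□p there: s:F, y:T. ✓
y: successors {z}; □□p there: z:T. ✓
z: successors {z}; □□p there: z:T. ✓
Satisfying worlds: {s, w, x, y, z}.

5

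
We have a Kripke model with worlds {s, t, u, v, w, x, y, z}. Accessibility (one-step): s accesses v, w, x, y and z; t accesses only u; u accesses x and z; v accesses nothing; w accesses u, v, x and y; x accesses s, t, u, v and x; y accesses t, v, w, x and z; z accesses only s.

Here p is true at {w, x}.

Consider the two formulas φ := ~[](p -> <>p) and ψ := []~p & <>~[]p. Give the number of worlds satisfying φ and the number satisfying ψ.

For ~[](p -> <>p):
s: [](p -> <>p) is T. ✗
t: [](p -> <>p) is T. ✗
u: [](p -> <>p) is T. ✗
v: [](p -> <>p) is T. ✗
w: [](p -> <>p) is T. ✗
x: [](p -> <>p) is T. ✗
y: [](p -> <>p) is T. ✗
z: [](p -> <>p) is T. ✗
— 0 worlds.
For []~p & <>~[]p:
s: []~p is F, <>~[]p is T. ✗
t: []~p is T, <>~[]p is T. ✓
u: []~p is F, <>~[]p is T. ✗
v: []~p is T, <>~[]p is F. ✗
w: []~p is F, <>~[]p is T. ✗
x: []~p is F, <>~[]p is T. ✗
y: []~p is F, <>~[]p is T. ✗
z: []~p is T, <>~[]p is T. ✓
— 2 worlds.

0 and 2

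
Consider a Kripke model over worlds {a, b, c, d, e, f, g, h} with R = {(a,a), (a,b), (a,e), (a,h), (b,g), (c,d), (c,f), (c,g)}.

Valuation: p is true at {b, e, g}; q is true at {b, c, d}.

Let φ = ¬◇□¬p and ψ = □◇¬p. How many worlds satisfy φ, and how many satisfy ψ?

For ¬◇□¬p:
a: ◇□¬p is T. ✗
b: ◇□¬p is T. ✗
c: ◇□¬p is T. ✗
d: ◇□¬p is F. ✓
e: ◇□¬p is F. ✓
f: ◇□¬p is F. ✓
g: ◇□¬p is F. ✓
h: ◇□¬p is F. ✓
— 5 worlds.
For □◇¬p:
a: successors {a, b, e, h}; ◇¬p there: a:T, b:F, e:F, h:F. ✗
b: successors {g}; ◇¬p there: g:F. ✗
c: successors {d, f, g}; ◇¬p there: d:F, f:F, g:F. ✗
d: no successors, so □◇¬p holds vacuously. ✓
e: no successors, so □◇¬p holds vacuously. ✓
f: no successors, so □◇¬p holds vacuously. ✓
g: no successors, so □◇¬p holds vacuously. ✓
h: no successors, so □◇¬p holds vacuously. ✓
— 5 worlds.

5 and 5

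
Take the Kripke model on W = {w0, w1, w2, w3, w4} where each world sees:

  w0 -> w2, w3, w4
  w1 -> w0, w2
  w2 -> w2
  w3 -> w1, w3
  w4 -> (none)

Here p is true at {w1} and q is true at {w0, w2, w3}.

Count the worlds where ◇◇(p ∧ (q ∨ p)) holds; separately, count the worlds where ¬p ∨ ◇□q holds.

2 and 5

For ◇◇(p ∧ (q ∨ p)):
w0: successors {w2, w3, w4}; ◇(p ∧ (q ∨ p)) there: w2:F, w3:T, w4:F. ✓
w1: successors {w0, w2}; ◇(p ∧ (q ∨ p)) there: w0:F, w2:F. ✗
w2: successors {w2}; ◇(p ∧ (q ∨ p)) there: w2:F. ✗
w3: successors {w1, w3}; ◇(p ∧ (q ∨ p)) there: w1:F, w3:T. ✓
w4: no successors, so ◇◇(p ∧ (q ∨ p)) fails. ✗
— 2 worlds.
For ¬p ∨ ◇□q:
w0: ¬p is T, ◇□q is T. ✓
w1: ¬p is F, ◇□q is T. ✓
w2: ¬p is T, ◇□q is T. ✓
w3: ¬p is T, ◇□q is T. ✓
w4: ¬p is T, ◇□q is F. ✓
— 5 worlds.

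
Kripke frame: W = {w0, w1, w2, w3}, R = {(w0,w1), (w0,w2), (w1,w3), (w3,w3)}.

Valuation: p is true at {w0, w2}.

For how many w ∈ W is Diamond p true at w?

w0: successors {w1, w2}; p there: w1:F, w2:T. ✓
w1: successors {w3}; p there: w3:F. ✗
w2: no successors, so Diamond p fails. ✗
w3: successors {w3}; p there: w3:F. ✗
Satisfying worlds: {w0}.

1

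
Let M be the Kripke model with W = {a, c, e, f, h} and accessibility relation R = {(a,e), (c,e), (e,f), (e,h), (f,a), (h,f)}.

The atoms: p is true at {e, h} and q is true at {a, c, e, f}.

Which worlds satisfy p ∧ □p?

a: p is F, □p is T. ✗
c: p is F, □p is T. ✗
e: p is T, □p is F. ✗
f: p is F, □p is F. ✗
h: p is T, □p is F. ✗

∅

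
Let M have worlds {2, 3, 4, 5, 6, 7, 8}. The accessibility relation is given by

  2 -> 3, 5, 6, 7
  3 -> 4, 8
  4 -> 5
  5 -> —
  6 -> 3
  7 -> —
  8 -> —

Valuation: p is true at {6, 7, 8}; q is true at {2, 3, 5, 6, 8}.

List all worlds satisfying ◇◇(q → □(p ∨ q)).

2: successors {3, 5, 6, 7}; ◇(q → □(p ∨ q)) there: 3:T, 5:F, 6:F, 7:F. ✓
3: successors {4, 8}; ◇(q → □(p ∨ q)) there: 4:T, 8:F. ✓
4: successors {5}; ◇(q → □(p ∨ q)) there: 5:F. ✗
5: no successors, so ◇◇(q → □(p ∨ q)) fails. ✗
6: successors {3}; ◇(q → □(p ∨ q)) there: 3:T. ✓
7: no successors, so ◇◇(q → □(p ∨ q)) fails. ✗
8: no successors, so ◇◇(q → □(p ∨ q)) fails. ✗

{2, 3, 6}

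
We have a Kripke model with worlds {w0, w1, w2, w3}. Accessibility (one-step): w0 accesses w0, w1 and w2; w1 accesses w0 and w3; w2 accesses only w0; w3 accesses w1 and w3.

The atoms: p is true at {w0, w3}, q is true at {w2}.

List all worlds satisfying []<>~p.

w0: successors {w0, w1, w2}; <>~p there: w0:T, w1:F, w2:F. ✗
w1: successors {w0, w3}; <>~p there: w0:T, w3:T. ✓
w2: successors {w0}; <>~p there: w0:T. ✓
w3: successors {w1, w3}; <>~p there: w1:F, w3:T. ✗

{w1, w2}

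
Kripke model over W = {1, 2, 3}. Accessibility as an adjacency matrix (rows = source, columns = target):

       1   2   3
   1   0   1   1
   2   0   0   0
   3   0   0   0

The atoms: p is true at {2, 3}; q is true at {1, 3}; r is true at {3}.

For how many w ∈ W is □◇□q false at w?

1: successors {2, 3}; ◇□q there: 2:F, 3:F. ✗
2: no successors, so □◇□q holds vacuously. ✓
3: no successors, so □◇□q holds vacuously. ✓
Satisfying worlds: {2, 3}.
So □◇□q fails at the other 1 world.

1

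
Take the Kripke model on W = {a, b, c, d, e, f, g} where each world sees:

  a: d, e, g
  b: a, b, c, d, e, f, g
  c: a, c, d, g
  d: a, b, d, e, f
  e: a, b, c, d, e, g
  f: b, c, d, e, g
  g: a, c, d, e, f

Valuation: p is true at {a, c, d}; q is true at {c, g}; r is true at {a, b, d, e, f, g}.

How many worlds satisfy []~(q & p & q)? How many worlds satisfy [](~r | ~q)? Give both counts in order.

For []~(q & p & q):
a: successors {d, e, g}; ~(q & p & q) there: d:T, e:T, g:T. ✓
b: successors {a, b, c, d, e, f, g}; ~(q & p & q) there: a:T, b:T, c:F, d:T, e:T, f:T, g:T. ✗
c: successors {a, c, d, g}; ~(q & p & q) there: a:T, c:F, d:T, g:T. ✗
d: successors {a, b, d, e, f}; ~(q & p & q) there: a:T, b:T, d:T, e:T, f:T. ✓
e: successors {a, b, c, d, e, g}; ~(q & p & q) there: a:T, b:T, c:F, d:T, e:T, g:T. ✗
f: successors {b, c, d, e, g}; ~(q & p & q) there: b:T, c:F, d:T, e:T, g:T. ✗
g: successors {a, c, d, e, f}; ~(q & p & q) there: a:T, c:F, d:T, e:T, f:T. ✗
— 2 worlds.
For [](~r | ~q):
a: successors {d, e, g}; ~r | ~q there: d:T, e:T, g:F. ✗
b: successors {a, b, c, d, e, f, g}; ~r | ~q there: a:T, b:T, c:T, d:T, e:T, f:T, g:F. ✗
c: successors {a, c, d, g}; ~r | ~q there: a:T, c:T, d:T, g:F. ✗
d: successors {a, b, d, e, f}; ~r | ~q there: a:T, b:T, d:T, e:T, f:T. ✓
e: successors {a, b, c, d, e, g}; ~r | ~q there: a:T, b:T, c:T, d:T, e:T, g:F. ✗
f: successors {b, c, d, e, g}; ~r | ~q there: b:T, c:T, d:T, e:T, g:F. ✗
g: successors {a, c, d, e, f}; ~r | ~q there: a:T, c:T, d:T, e:T, f:T. ✓
— 2 worlds.

2 and 2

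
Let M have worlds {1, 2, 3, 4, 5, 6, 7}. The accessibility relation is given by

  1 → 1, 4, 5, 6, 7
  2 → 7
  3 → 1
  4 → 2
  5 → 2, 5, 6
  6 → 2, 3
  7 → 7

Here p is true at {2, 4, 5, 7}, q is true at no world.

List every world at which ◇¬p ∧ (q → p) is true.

1: ◇¬p is T, q → p is T. ✓
2: ◇¬p is F, q → p is T. ✗
3: ◇¬p is T, q → p is T. ✓
4: ◇¬p is F, q → p is T. ✗
5: ◇¬p is T, q → p is T. ✓
6: ◇¬p is T, q → p is T. ✓
7: ◇¬p is F, q → p is T. ✗

{1, 3, 5, 6}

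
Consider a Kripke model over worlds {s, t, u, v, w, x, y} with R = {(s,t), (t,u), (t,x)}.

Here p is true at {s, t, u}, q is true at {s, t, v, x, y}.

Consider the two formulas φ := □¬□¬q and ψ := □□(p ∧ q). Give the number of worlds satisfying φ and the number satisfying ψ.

6 and 6

For □¬□¬q:
s: successors {t}; ¬□¬q there: t:T. ✓
t: successors {u, x}; ¬□¬q there: u:F, x:F. ✗
u: no successors, so □¬□¬q holds vacuously. ✓
v: no successors, so □¬□¬q holds vacuously. ✓
w: no successors, so □¬□¬q holds vacuously. ✓
x: no successors, so □¬□¬q holds vacuously. ✓
y: no successors, so □¬□¬q holds vacuously. ✓
— 6 worlds.
For □□(p ∧ q):
s: successors {t}; □(p ∧ q) there: t:F. ✗
t: successors {u, x}; □(p ∧ q) there: u:T, x:T. ✓
u: no successors, so □□(p ∧ q) holds vacuously. ✓
v: no successors, so □□(p ∧ q) holds vacuously. ✓
w: no successors, so □□(p ∧ q) holds vacuously. ✓
x: no successors, so □□(p ∧ q) holds vacuously. ✓
y: no successors, so □□(p ∧ q) holds vacuously. ✓
— 6 worlds.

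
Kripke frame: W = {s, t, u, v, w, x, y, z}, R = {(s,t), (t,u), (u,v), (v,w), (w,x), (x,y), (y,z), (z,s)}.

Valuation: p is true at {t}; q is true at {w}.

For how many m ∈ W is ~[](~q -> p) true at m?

s: [](~q -> p) is T. ✗
t: [](~q -> p) is F. ✓
u: [](~q -> p) is F. ✓
v: [](~q -> p) is T. ✗
w: [](~q -> p) is F. ✓
x: [](~q -> p) is F. ✓
y: [](~q -> p) is F. ✓
z: [](~q -> p) is F. ✓
Satisfying worlds: {t, u, w, x, y, z}.

6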